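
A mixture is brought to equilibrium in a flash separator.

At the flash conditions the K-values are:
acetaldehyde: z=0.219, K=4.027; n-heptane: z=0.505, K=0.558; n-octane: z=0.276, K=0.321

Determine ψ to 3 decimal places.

ψ = 0.157

Rachford–Rice: g(ψ) = Σ zᵢ(Kᵢ−1)/(1+ψ(Kᵢ−1)) = 0.
Feasibility: ΣzᵢKᵢ = 1.252, Σzᵢ/Kᵢ = 1.819 — both > 1, two phases present.
Iterate (Newton) starting at ψ = 0.69:
  ψ = 0.690: g = -0.4591, g' = -0.865 → ψ = 0.159
  ψ = 0.159: g = -0.0029, g' = -1.188 → ψ = 0.157
Converged at ψ = 0.157.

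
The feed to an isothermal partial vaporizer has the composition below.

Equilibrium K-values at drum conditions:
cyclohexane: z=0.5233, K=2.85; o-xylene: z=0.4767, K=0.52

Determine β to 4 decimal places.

Rachford–Rice: g(β) = Σ zᵢ(Kᵢ−1)/(1+β(Kᵢ−1)) = 0.
Check two-phase: ΣzᵢKᵢ = 1.7393 > 1 and Σzᵢ/Kᵢ = 1.1003 > 1, so g(0) = 0.7393 > 0 and g(1) = -0.1003 < 0.
Newton–Raphson from β = 0.5:
  β = 0.5000: g = 0.20184, g' = -0.6735 → β = 0.7997
  β = 0.7997: g = 0.01909, g' = -0.5806 → β = 0.8326
  β = 0.8326: g = -0.00002, g' = -0.5823 → β = 0.8325
Converged at β = 0.8325.

β = 0.8325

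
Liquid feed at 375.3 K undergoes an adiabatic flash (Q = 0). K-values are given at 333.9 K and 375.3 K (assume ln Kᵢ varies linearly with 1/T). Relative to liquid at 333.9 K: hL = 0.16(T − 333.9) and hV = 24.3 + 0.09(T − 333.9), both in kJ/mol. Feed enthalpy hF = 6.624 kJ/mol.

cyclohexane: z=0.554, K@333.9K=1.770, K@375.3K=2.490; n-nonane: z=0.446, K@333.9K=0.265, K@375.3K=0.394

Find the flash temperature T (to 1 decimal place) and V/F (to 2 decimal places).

T = 338.8 K, V/F = 0.24

Adiabatic flash: solve Rachford–Rice at each trial T, then check hF = ψ·hV(T) + (1−ψ)·hL(T).
  T = 333.9 K: K = (1.770, 0.265), RR gives ψ = 0.175, H_out = 4.241 kJ/mol
  T = 375.3 K: K = (2.490, 0.394), RR gives ψ = 0.615, H_out = 19.783 kJ/mol
  T = 354.6 K: K = (2.120, 0.327), RR gives ψ = 0.425, H_out = 13.023 kJ/mol
  T = 344.2 K: K = (1.942, 0.295), RR gives ψ = 0.312, H_out = 9.012 kJ/mol
  T = 339.0 K: K = (1.854, 0.280), RR gives ψ = 0.247, H_out = 6.733 kJ/mol
  T = 336.4 K: K = (1.811, 0.272), RR gives ψ = 0.211, H_out = 5.499 kJ/mol
  T = 337.7 K: K = (1.833, 0.276), RR gives ψ = 0.230, H_out = 6.125 kJ/mol
Linear interpolation between T = 337.7 (H_out = 6.125) and T = 339.0 (H_out = 6.733) on hF = 6.624 gives T ≈ 338.8 K, at which ψ = 0.24.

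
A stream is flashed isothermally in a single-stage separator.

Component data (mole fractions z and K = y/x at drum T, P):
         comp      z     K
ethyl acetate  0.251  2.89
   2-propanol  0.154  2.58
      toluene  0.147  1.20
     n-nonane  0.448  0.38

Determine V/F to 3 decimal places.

Material balance + equilibrium reduce to Σ zᵢ(Kᵢ−1)/(1+V/F(Kᵢ−1)) = 0.
Feasibility: ΣzᵢKᵢ = 1.469, Σzᵢ/Kᵢ = 1.448 — both > 1, two phases present.
Newton iteration, V/F⁰ = 0.5:
  V/F = 0.500: g = 0.0040, g' = -0.724 → V/F = 0.506
Converged at V/F = 0.506.

V/F = 0.506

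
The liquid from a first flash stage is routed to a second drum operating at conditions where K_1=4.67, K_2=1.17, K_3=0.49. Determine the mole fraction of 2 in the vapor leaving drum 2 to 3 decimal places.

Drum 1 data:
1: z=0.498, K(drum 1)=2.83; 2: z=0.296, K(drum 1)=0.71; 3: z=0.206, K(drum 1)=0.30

y_2 (drum 2) = 0.396

Drum 1:
Let ψ₁ = V/F and solve Σ zᵢ(Kᵢ−1)/(1+ψ₁(Kᵢ−1)) = 0.
Check two-phase: ΣzᵢKᵢ = 1.681 > 1 and Σzᵢ/Kᵢ = 1.280 > 1, so g(0) = 0.681 > 0 and g(1) = -0.280 < 0.
Newton iteration, ψ₁⁰ = 0.38:
  ψ₁ = 0.380: g = 0.2446, g' = -0.799 → ψ₁ = 0.686
  ψ₁ = 0.686: g = 0.0194, g' = -0.740 → ψ₁ = 0.712
Converged at ψ₁ = 0.712.
Drum-1 compositions:
  1: x = 0.216, y = 0.612
  2: x = 0.373, y = 0.265
  3: x = 0.411, y = 0.123
Drum-2 feed = drum-1 liquid: z₂ = (0.2162, 0.3730, 0.4107).
Drum 2:
Material balance + equilibrium reduce to Σ zᵢ(Kᵢ−1)/(1+ψ₂(Kᵢ−1)) = 0.
Check two-phase: ΣzᵢKᵢ = 1.647 > 1 and Σzᵢ/Kᵢ = 1.203 > 1, so g(0) = 0.647 > 0 and g(1) = -0.203 < 0.
Newton iteration, ψ₂⁰ = 0.39:
  ψ₂ = 0.390: g = 0.1244, g' = -0.669 → ψ₂ = 0.576
  ψ₂ = 0.576: g = 0.0160, g' = -0.523 → ψ₂ = 0.607
Converged at ψ₂ = 0.607.
  1: x = 0.067, y = 0.313
  2: x = 0.338, y = 0.396
  3: x = 0.595, y = 0.291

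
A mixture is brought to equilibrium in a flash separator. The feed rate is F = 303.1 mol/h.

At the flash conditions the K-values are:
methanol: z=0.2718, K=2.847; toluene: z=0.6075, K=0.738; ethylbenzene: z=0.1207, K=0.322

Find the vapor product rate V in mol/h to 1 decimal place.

Material balance + equilibrium reduce to Σ zᵢ(Kᵢ−1)/(1+ψ(Kᵢ−1)) = 0.
Feasibility: ΣzᵢKᵢ = 1.2610, Σzᵢ/Kᵢ = 1.2935 — both > 1, two phases present.
Newton iteration, ψ⁰ = 0.5:
  ψ = 0.5000: g = -0.04597, g' = -0.4328 → ψ = 0.3938
  ψ = 0.3938: g = 0.00152, g' = -0.4659 → ψ = 0.3970
Converged at ψ = 0.3970.
Then V = ψ·F = 0.3970·303.1 = 120.3 mol/h and L = F − V = 182.8 mol/h.

V = 120.3 mol/h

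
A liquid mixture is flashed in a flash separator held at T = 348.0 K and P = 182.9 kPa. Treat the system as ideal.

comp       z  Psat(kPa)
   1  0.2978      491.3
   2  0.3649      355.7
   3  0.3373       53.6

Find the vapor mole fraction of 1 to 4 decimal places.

Raoult's law: Kᵢ = Pᵢˢᵃᵗ/P = Pᵢˢᵃᵗ/182.9.
  K_1 = 491.3/182.9 = 2.686167, K_2 = 355.7/182.9 = 1.944779, K_3 = 53.6/182.9 = 0.293056
Rachford–Rice: g(V/F) = Σ zᵢ(Kᵢ−1)/(1+V/F(Kᵢ−1)) = 0.
g(0) = ΣzᵢKᵢ − 1 = 0.6084 and g(1) = 1 − Σzᵢ/Kᵢ = -0.4495, so a root lies in (0, 1).
Iterate (Newton) starting at V/F = 0.5:
  V/F = 0.5000: g = 0.13777, g' = -0.8028 → V/F = 0.6716
  V/F = 0.6716: g = -0.00763, g' = -0.9192 → V/F = 0.6633
Converged at V/F = 0.6633.
Compositions from xᵢ = zᵢ/(1+V/F(Kᵢ−1)), yᵢ = Kᵢxᵢ:
  1: x = 0.1406, y = 0.3776
  2: x = 0.2243, y = 0.4363
  3: x = 0.6351, y = 0.1861

y_1 = 0.3776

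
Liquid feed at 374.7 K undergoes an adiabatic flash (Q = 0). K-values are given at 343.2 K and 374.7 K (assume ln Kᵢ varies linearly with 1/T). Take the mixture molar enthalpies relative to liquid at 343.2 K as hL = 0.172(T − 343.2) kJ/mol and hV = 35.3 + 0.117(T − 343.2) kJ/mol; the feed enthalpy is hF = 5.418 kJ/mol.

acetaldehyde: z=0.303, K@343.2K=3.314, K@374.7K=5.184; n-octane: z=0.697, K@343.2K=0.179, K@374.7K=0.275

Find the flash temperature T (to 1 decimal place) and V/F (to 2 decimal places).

Adiabatic flash: solve Rachford–Rice at each trial T, then check hF = ψ·hV(T) + (1−ψ)·hL(T).
  T = 343.2 K: K = (3.314, 0.179), RR gives ψ = 0.068, H_out = 2.395 kJ/mol
  T = 374.7 K: K = (5.184, 0.275), RR gives ψ = 0.251, H_out = 13.855 kJ/mol
  T = 358.9 K: K = (4.183, 0.224), RR gives ψ = 0.171, H_out = 8.602 kJ/mol
  T = 351.0 K: K = (3.730, 0.201), RR gives ψ = 0.124, H_out = 5.655 kJ/mol
  T = 347.1 K: K = (3.518, 0.190), RR gives ψ = 0.097, H_out = 4.077 kJ/mol
  T = 349.1 K: K = (3.626, 0.195), RR gives ψ = 0.111, H_out = 4.898 kJ/mol
Linear interpolation between T = 349.1 (H_out = 4.898) and T = 351.0 (H_out = 5.655) on hF = 5.418 gives T ≈ 350.4 K, at which ψ = 0.12.

T = 350.4 K, V/F = 0.12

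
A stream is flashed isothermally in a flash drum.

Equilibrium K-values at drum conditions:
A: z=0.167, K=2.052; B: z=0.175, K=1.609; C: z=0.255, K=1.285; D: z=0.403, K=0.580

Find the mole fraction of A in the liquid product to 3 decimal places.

x_A = 0.097

Newton iteration, ψ⁰ = 0.67:
  ψ = 0.670: g = 0.0042, g' = -0.249 → ψ = 0.687
Converged at ψ = 0.687.
Compositions from xᵢ = zᵢ/(1+ψ(Kᵢ−1)), yᵢ = Kᵢxᵢ:
  A: x = 0.097, y = 0.199
  B: x = 0.123, y = 0.199
  C: x = 0.213, y = 0.274
  D: x = 0.566, y = 0.329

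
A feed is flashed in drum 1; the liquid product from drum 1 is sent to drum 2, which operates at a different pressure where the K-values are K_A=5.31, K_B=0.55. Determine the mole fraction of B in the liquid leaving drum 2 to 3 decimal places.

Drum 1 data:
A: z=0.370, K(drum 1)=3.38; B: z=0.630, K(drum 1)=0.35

Drum 1:
Rachford–Rice: g(ψ₁) = Σ zᵢ(Kᵢ−1)/(1+ψ₁(Kᵢ−1)) = 0.
g(0) = ΣzᵢKᵢ − 1 = 0.471 and g(1) = 1 − Σzᵢ/Kᵢ = -0.909, so a root lies in (0, 1).
Binary case is linear: z₁(K₁−1)(1+ψ₁(K₂−1)) + z₂(K₂−1)(1+ψ₁(K₁−1)) = 0
⇒ ψ₁ = [z₁(K₁−1)+z₂(K₂−1)] / [−(K₁−1)(K₂−1)] = 0.4711/1.5470 = 0.305
Drum-1 compositions:
  A: x = 0.215, y = 0.725
  B: x = 0.785, y = 0.275
Drum-2 feed = drum-1 liquid: z₂ = (0.2145, 0.7855).
Drum 2:
Rachford–Rice: g(ψ₂) = Σ zᵢ(Kᵢ−1)/(1+ψ₂(Kᵢ−1)) = 0.
Check two-phase: ΣzᵢKᵢ = 1.571 > 1 and Σzᵢ/Kᵢ = 1.469 > 1, so g(0) = 0.571 > 0 and g(1) = -0.469 < 0.
Binary case is linear: z₁(K₁−1)(1+ψ₂(K₂−1)) + z₂(K₂−1)(1+ψ₂(K₁−1)) = 0
⇒ ψ₂ = [z₁(K₁−1)+z₂(K₂−1)] / [−(K₁−1)(K₂−1)] = 0.5711/1.9395 = 0.294
  A: x = 0.095, y = 0.502
  B: x = 0.905, y = 0.498

x_B (drum 2) = 0.905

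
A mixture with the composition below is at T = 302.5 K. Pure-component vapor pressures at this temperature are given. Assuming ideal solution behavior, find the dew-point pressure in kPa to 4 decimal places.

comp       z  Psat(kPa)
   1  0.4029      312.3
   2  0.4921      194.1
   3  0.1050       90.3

Pdew = 200.4736 kPa

At the dew point ψ → 1, so Σzᵢ/Kᵢ = 1 with Kᵢ = Pᵢˢᵃᵗ/P ⇒ 1/P = Σzᵢ/Pᵢˢᵃᵗ.
1/P = 0.4029/312.3 + 0.4921/194.1 + 0.1050/90.3 = 0.0049882 ⇒ P = 200.4736 kPa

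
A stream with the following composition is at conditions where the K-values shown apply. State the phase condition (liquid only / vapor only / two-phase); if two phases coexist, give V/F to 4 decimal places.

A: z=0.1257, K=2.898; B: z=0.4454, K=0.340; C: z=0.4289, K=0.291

ΣzᵢKᵢ = 0.6405; Σzᵢ/Kᵢ = 2.8273.
Since ΣzᵢKᵢ < 1 the mixture is below its bubble point — single liquid phase.

liquid only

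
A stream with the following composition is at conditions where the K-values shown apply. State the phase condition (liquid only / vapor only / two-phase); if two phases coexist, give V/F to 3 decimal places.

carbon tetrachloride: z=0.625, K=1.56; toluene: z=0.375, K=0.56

ΣzᵢKᵢ = 1.185; Σzᵢ/Kᵢ = 1.070.
Both exceed 1, so a two-phase solution exists.
Binary case is linear: z₁(K₁−1)(1+ψ(K₂−1)) + z₂(K₂−1)(1+ψ(K₁−1)) = 0
⇒ ψ = [z₁(K₁−1)+z₂(K₂−1)] / [−(K₁−1)(K₂−1)] = 0.1850/0.2464 = 0.751

two-phase, V/F = 0.751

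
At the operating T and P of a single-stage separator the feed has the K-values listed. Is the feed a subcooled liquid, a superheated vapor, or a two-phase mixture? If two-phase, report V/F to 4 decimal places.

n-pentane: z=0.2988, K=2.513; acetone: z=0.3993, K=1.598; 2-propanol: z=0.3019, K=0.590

superheated vapor

ΣzᵢKᵢ = 1.5671; Σzᵢ/Kᵢ = 0.8805.
Since Σzᵢ/Kᵢ < 1 the mixture is above its dew point — single vapor phase.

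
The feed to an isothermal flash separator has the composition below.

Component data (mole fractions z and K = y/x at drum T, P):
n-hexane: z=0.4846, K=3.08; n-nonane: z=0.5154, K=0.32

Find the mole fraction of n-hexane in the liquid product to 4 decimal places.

Rachford–Rice: g(ψ) = Σ zᵢ(Kᵢ−1)/(1+ψ(Kᵢ−1)) = 0.
Check two-phase: ΣzᵢKᵢ = 1.6575 > 1 and Σzᵢ/Kᵢ = 1.7680 > 1, so g(0) = 0.6575 > 0 and g(1) = -0.7680 < 0.
Newton–Raphson from ψ = 0.4:
  ψ = 0.4000: g = 0.06878, g' = -1.0744 → ψ = 0.4640
  ψ = 0.4640: g = 0.00088, g' = -1.0516 → ψ = 0.4649
Converged at ψ = 0.4649.
Compositions from xᵢ = zᵢ/(1+ψ(Kᵢ−1)), yᵢ = Kᵢxᵢ:
  n-hexane: x = 0.2464, y = 0.7588
  n-nonane: x = 0.7536, y = 0.2412

x_n-hexane = 0.2464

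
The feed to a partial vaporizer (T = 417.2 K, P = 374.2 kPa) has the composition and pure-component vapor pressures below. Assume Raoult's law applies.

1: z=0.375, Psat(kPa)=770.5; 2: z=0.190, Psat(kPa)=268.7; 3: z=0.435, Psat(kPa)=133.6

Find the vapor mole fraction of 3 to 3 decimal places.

Raoult's law: Kᵢ = Pᵢˢᵃᵗ/P = Pᵢˢᵃᵗ/374.2.
  K_1 = 770.5/374.2 = 2.05906, K_2 = 268.7/374.2 = 0.71807, K_3 = 133.6/374.2 = 0.35703
Rachford–Rice: g(ψ) = Σ zᵢ(Kᵢ−1)/(1+ψ(Kᵢ−1)) = 0.
Feasibility: ΣzᵢKᵢ = 1.064, Σzᵢ/Kᵢ = 1.665 — both > 1, two phases present.
Newton iteration, ψ⁰ = 0.45:
  ψ = 0.450: g = -0.1860, g' = -0.569 → ψ = 0.123
  ψ = 0.123: g = -0.0079, g' = -0.557 → ψ = 0.109
Converged at ψ = 0.109.
Compositions from xᵢ = zᵢ/(1+ψ(Kᵢ−1)), yᵢ = Kᵢxᵢ:
  1: x = 0.336, y = 0.692
  2: x = 0.196, y = 0.141
  3: x = 0.468, y = 0.167

y_3 = 0.167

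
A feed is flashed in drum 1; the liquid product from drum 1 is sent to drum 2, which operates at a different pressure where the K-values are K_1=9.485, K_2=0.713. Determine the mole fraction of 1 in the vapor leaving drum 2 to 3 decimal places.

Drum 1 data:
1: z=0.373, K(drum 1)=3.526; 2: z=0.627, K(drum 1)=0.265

Drum 1:
Binary case is linear: z₁(K₁−1)(1+ψ₁(K₂−1)) + z₂(K₂−1)(1+ψ₁(K₁−1)) = 0
⇒ ψ₁ = [z₁(K₁−1)+z₂(K₂−1)] / [−(K₁−1)(K₂−1)] = 0.4814/1.8566 = 0.259
Drum-1 compositions:
  1: x = 0.225, y = 0.795
  2: x = 0.775, y = 0.205
Drum-2 feed = drum-1 liquid: z₂ = (0.2254, 0.7746).
Drum 2:
Rachford–Rice: g(ψ₂) = Σ zᵢ(Kᵢ−1)/(1+ψ₂(Kᵢ−1)) = 0.
Feasibility: ΣzᵢKᵢ = 2.690, Σzᵢ/Kᵢ = 1.110 — both > 1, two phases present.
Binary case is linear: z₁(K₁−1)(1+ψ₂(K₂−1)) + z₂(K₂−1)(1+ψ₂(K₁−1)) = 0
⇒ ψ₂ = [z₁(K₁−1)+z₂(K₂−1)] / [−(K₁−1)(K₂−1)] = 1.6901/2.4352 = 0.694
  1: x = 0.033, y = 0.310
  2: x = 0.967, y = 0.690

y_1 (drum 2) = 0.310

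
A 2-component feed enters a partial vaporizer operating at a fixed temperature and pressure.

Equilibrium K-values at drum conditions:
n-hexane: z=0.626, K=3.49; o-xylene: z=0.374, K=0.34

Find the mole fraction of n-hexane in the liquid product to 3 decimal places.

x_n-hexane = 0.210

Binary case is linear: z₁(K₁−1)(1+ψ(K₂−1)) + z₂(K₂−1)(1+ψ(K₁−1)) = 0
⇒ ψ = [z₁(K₁−1)+z₂(K₂−1)] / [−(K₁−1)(K₂−1)] = 1.3119/1.6434 = 0.798
Compositions from xᵢ = zᵢ/(1+ψ(Kᵢ−1)), yᵢ = Kᵢxᵢ:
  n-hexane: x = 0.210, y = 0.731
  o-xylene: x = 0.790, y = 0.269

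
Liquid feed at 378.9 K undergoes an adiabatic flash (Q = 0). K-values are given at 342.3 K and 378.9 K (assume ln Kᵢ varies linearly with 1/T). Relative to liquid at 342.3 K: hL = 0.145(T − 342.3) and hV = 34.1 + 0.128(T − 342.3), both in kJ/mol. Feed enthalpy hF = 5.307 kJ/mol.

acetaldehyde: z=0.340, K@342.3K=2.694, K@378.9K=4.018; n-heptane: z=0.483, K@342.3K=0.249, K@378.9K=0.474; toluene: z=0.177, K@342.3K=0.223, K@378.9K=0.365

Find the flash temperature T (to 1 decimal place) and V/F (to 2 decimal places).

T = 349.3 K, V/F = 0.13

Adiabatic flash: solve Rachford–Rice at each trial T, then check hF = ψ·hV(T) + (1−ψ)·hL(T).
  T = 342.3 K: K = (2.694, 0.249, 0.223), RR gives ψ = 0.059, H_out = 2.010 kJ/mol
  T = 378.9 K: K = (4.018, 0.474, 0.365), RR gives ψ = 0.392, H_out = 18.442 kJ/mol
  T = 360.6 K: K = (3.324, 0.349, 0.289), RR gives ψ = 0.226, H_out = 10.276 kJ/mol
  T = 351.5 K: K = (3.002, 0.296, 0.255), RR gives ψ = 0.146, H_out = 6.291 kJ/mol
  T = 346.9 K: K = (2.846, 0.272, 0.239), RR gives ψ = 0.104, H_out = 4.199 kJ/mol
  T = 349.2 K: K = (2.924, 0.284, 0.247), RR gives ψ = 0.125, H_out = 5.255 kJ/mol
Linear interpolation between T = 349.2 (H_out = 5.255) and T = 351.5 (H_out = 6.291) on hF = 5.307 gives T ≈ 349.3 K, at which ψ = 0.13.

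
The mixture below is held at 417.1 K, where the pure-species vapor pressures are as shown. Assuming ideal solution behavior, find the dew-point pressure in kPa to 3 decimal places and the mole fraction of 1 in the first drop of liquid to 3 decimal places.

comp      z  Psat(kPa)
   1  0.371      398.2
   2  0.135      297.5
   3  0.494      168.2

At the dew point ψ → 1, so Σzᵢ/Kᵢ = 1 with Kᵢ = Pᵢˢᵃᵗ/P ⇒ 1/P = Σzᵢ/Pᵢˢᵃᵗ.
1/P = 0.371/398.2 + 0.135/297.5 + 0.494/168.2 = 0.004322 ⇒ P = 231.350 kPa
xᵢ = zᵢP/Pᵢˢᵃᵗ ⇒ x_1 = 0.371·231.350/398.2 = 0.216

Pdew = 231.350 kPa, x_1 = 0.216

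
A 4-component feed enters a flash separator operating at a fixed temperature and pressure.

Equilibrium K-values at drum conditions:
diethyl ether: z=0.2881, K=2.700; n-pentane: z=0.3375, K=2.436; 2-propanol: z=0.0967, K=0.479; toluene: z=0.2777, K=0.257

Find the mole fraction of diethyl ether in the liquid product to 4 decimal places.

Let ψ = V/F and solve Σ zᵢ(Kᵢ−1)/(1+ψ(Kᵢ−1)) = 0.
Feasibility: ΣzᵢKᵢ = 1.7177, Σzᵢ/Kᵢ = 1.5277 — both > 1, two phases present.
Iterate (Newton) starting at ψ = 0.31:
  ψ = 0.3100: g = 0.32794, g' = -0.9864 → ψ = 0.6424
  ψ = 0.6424: g = 0.01569, g' = -0.9990 → ψ = 0.6581
  ψ = 0.6581: g = -0.00014, g' = -1.0173 → ψ = 0.6580
Converged at ψ = 0.6580.
Compositions from xᵢ = zᵢ/(1+ψ(Kᵢ−1)), yᵢ = Kᵢxᵢ:
  diethyl ether: x = 0.1360, y = 0.3672
  n-pentane: x = 0.1735, y = 0.4227
  2-propanol: x = 0.1471, y = 0.0705
  toluene: x = 0.5433, y = 0.1396

x_diethyl ether = 0.1360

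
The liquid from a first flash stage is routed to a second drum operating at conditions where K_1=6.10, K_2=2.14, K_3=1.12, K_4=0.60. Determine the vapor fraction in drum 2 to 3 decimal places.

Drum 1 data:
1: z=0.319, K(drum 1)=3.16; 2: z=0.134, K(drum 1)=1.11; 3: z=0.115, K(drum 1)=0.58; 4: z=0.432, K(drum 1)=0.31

V/F (drum 2) = 0.721

Drum 1:
Let ψ₁ = V/F and solve Σ zᵢ(Kᵢ−1)/(1+ψ₁(Kᵢ−1)) = 0.
Check two-phase: ΣzᵢKᵢ = 1.357 > 1 and Σzᵢ/Kᵢ = 1.813 > 1, so g(0) = 0.357 > 0 and g(1) = -0.813 < 0.
Newton iteration, ψ₁⁰ = 0.42:
  ψ₁ = 0.420: g = -0.1030, g' = -0.848 → ψ₁ = 0.299
  ψ₁ = 0.299: g = 0.0025, g' = -0.904 → ψ₁ = 0.301
Converged at ψ₁ = 0.301.
Drum-1 compositions:
  1: x = 0.193, y = 0.611
  2: x = 0.130, y = 0.144
  3: x = 0.132, y = 0.076
  4: x = 0.545, y = 0.169
Drum-2 feed = drum-1 liquid: z₂ = (0.1932, 0.1297, 0.1317, 0.5454).
Drum 2:
Iterate (Newton) starting at ψ₂ = 0.5:
  ψ₂ = 0.500: g = 0.1140, g' = -0.605 → ψ₂ = 0.688
  ψ₂ = 0.688: g = 0.0149, g' = -0.468 → ψ₂ = 0.720
  ψ₂ = 0.720: g = 0.0002, g' = -0.455 → ψ₂ = 0.721
Converged at ψ₂ = 0.721.
  1: x = 0.041, y = 0.252
  2: x = 0.071, y = 0.152
  3: x = 0.121, y = 0.136
  4: x = 0.766, y = 0.460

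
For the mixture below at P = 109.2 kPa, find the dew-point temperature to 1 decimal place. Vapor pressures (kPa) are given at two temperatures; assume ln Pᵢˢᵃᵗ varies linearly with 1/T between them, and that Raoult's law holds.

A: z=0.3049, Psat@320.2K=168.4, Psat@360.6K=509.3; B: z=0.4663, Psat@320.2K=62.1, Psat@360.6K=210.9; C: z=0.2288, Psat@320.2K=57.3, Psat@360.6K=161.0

T = 332.3 K

Dew-point temperature: Σzᵢ·P/Pᵢˢᵃᵗ(T) = 1. Interpolate ln Pᵢˢᵃᵗ = aᵢ + bᵢ/T.
  T = 320.2 K: ΣzᵢP/Pᵢˢᵃᵗ = 1.4537
  T = 360.6 K: ΣzᵢP/Pᵢˢᵃᵗ = 0.4620
  T = 340.4 K: ΣzᵢP/Pᵢˢᵃᵗ = 0.7914
  T = 330.3 K: ΣzᵢP/Pᵢˢᵃᵗ = 1.0624
  T = 335.4 K: ΣzᵢP/Pᵢˢᵃᵗ = 0.9135
  T = 332.9 K: ΣzᵢP/Pᵢˢᵃᵗ = 0.9831
Interpolating between 330.3 K and 332.9 K gives T ≈ 332.3 K.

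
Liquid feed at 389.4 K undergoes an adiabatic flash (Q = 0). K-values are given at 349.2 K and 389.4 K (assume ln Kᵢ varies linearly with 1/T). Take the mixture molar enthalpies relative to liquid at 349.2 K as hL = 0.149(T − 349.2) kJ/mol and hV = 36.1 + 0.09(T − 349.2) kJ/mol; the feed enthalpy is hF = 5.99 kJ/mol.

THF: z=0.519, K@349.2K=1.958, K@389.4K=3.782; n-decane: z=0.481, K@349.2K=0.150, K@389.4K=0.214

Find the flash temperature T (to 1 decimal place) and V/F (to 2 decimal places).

T = 351.8 K, V/F = 0.16

Adiabatic flash: solve Rachford–Rice at each trial T, then check hF = ψ·hV(T) + (1−ψ)·hL(T).
  T = 349.2 K: K = (1.958, 0.150), RR gives ψ = 0.109, H_out = 3.917 kJ/mol
  T = 389.4 K: K = (3.782, 0.214), RR gives ψ = 0.487, H_out = 22.429 kJ/mol
  T = 369.3 K: K = (2.770, 0.181), RR gives ψ = 0.362, H_out = 15.632 kJ/mol
  T = 359.2 K: K = (2.338, 0.165), RR gives ψ = 0.262, H_out = 10.802 kJ/mol
  T = 354.2 K: K = (2.142, 0.157), RR gives ψ = 0.195, H_out = 7.726 kJ/mol
  T = 351.7 K: K = (2.049, 0.154), RR gives ψ = 0.155, H_out = 5.932 kJ/mol
  T = 352.9 K: K = (2.093, 0.156), RR gives ψ = 0.175, H_out = 6.818 kJ/mol
Linear interpolation between T = 351.7 (H_out = 5.932) and T = 352.9 (H_out = 6.818) on hF = 5.99 gives T ≈ 351.8 K, at which ψ = 0.16.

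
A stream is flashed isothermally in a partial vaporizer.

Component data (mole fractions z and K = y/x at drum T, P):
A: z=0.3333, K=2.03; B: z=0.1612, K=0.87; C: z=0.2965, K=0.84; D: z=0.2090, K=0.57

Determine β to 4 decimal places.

β = 0.6737

Newton iteration, β⁰ = 0.54:
  β = 0.5400: g = 0.02909, g' = -0.2238 → β = 0.6700
  β = 0.6700: g = 0.00080, g' = -0.2128 → β = 0.6737
Converged at β = 0.6737.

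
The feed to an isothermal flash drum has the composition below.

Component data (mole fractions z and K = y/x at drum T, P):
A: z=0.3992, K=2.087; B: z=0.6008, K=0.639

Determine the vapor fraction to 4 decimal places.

ψ = 0.5531

Iterate (Newton) starting at ψ = 0.62:
  ψ = 0.6200: g = -0.02020, g' = -0.2983 → ψ = 0.5523
  ψ = 0.5523: g = 0.00026, g' = -0.3063 → ψ = 0.5531
Converged at ψ = 0.5531.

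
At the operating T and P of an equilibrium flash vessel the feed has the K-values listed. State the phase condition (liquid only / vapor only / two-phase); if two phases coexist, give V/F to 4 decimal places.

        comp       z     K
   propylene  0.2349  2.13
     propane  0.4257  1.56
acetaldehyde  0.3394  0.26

two-phase, V/F = 0.4338

ΣzᵢKᵢ = 1.2527; Σzᵢ/Kᵢ = 1.6886.
Both exceed 1, so a two-phase solution exists.
Iterate (Newton) starting at ψ = 0.5:
  ψ = 0.5000: g = -0.04281, g' = -0.6722 → ψ = 0.4363
  ψ = 0.4363: g = -0.00155, g' = -0.6261 → ψ = 0.4338
Converged at ψ = 0.4338.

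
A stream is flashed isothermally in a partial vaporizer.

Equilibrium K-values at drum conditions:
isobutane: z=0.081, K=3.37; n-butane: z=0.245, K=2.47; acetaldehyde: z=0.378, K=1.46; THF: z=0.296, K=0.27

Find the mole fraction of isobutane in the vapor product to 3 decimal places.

y_isobutane = 0.110

Newton–Raphson from β = 0.48:
  β = 0.480: g = 0.1108, g' = -0.709 → β = 0.636
  β = 0.636: g = -0.0063, g' = -0.812 → β = 0.628
Converged at β = 0.628.
Compositions from xᵢ = zᵢ/(1+β(Kᵢ−1)), yᵢ = Kᵢxᵢ:
  isobutane: x = 0.033, y = 0.110
  n-butane: x = 0.127, y = 0.315
  acetaldehyde: x = 0.293, y = 0.428
  THF: x = 0.547, y = 0.148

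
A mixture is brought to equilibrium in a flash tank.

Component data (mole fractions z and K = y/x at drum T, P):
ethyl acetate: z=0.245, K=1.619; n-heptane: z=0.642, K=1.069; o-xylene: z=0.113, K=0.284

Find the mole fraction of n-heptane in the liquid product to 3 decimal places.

x_n-heptane = 0.615

Newton–Raphson from V/F = 0.5:
  V/F = 0.500: g = 0.0326, g' = -0.198 → V/F = 0.665
  V/F = 0.665: g = -0.0045, g' = -0.261 → V/F = 0.647
Converged at V/F = 0.647.
Compositions from xᵢ = zᵢ/(1+V/F(Kᵢ−1)), yᵢ = Kᵢxᵢ:
  ethyl acetate: x = 0.175, y = 0.283
  n-heptane: x = 0.615, y = 0.657
  o-xylene: x = 0.210, y = 0.060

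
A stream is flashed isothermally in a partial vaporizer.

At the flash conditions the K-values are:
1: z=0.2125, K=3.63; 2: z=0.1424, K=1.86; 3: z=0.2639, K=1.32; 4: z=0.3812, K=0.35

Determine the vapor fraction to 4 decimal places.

Let ψ = V/F and solve Σ zᵢ(Kᵢ−1)/(1+ψ(Kᵢ−1)) = 0.
Check two-phase: ΣzᵢKᵢ = 1.5180 > 1 and Σzᵢ/Kᵢ = 1.4242 > 1, so g(0) = 0.5180 > 0 and g(1) = -0.4242 < 0.
Newton iteration, ψ⁰ = 0.51:
  ψ = 0.5100: g = 0.02578, g' = -0.6994 → ψ = 0.5469
  ψ = 0.5469: g = -0.00005, g' = -0.7032 → ψ = 0.5468
Converged at ψ = 0.5468.

ψ = 0.5468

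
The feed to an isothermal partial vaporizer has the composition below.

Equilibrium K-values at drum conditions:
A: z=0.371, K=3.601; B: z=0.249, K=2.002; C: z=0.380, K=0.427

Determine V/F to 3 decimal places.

V/F = 0.864

Newton–Raphson from V/F = 0.5:
  V/F = 0.500: g = 0.2805, g' = -0.830 → V/F = 0.838
  V/F = 0.838: g = 0.0204, g' = -0.784 → V/F = 0.864
Converged at V/F = 0.864.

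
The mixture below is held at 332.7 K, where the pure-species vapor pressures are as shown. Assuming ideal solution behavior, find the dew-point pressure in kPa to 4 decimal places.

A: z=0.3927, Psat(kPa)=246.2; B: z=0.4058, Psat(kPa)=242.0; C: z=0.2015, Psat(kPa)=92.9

At the dew point ψ → 1, so Σzᵢ/Kᵢ = 1 with Kᵢ = Pᵢˢᵃᵗ/P ⇒ 1/P = Σzᵢ/Pᵢˢᵃᵗ.
1/P = 0.3927/246.2 + 0.4058/242.0 + 0.2015/92.9 = 0.0054409 ⇒ P = 183.7930 kPa

Pdew = 183.7930 kPa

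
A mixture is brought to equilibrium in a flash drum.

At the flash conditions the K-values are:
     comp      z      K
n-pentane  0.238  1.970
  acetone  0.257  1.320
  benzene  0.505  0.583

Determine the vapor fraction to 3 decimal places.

Newton–Raphson from ψ = 0.5:
  ψ = 0.500: g = -0.0397, g' = -0.261 → ψ = 0.348
  ψ = 0.348: g = 0.0003, g' = -0.267 → ψ = 0.349
Converged at ψ = 0.349.

ψ = 0.349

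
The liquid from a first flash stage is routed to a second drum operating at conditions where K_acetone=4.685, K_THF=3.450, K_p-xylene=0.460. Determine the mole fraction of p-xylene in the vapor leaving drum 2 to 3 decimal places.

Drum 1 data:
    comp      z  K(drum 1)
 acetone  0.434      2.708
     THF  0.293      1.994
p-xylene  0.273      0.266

Drum 1:
Let ψ₁ = V/F and solve Σ zᵢ(Kᵢ−1)/(1+ψ₁(Kᵢ−1)) = 0.
g(0) = ΣzᵢKᵢ − 1 = 0.832 and g(1) = 1 − Σzᵢ/Kᵢ = -0.334, so a root lies in (0, 1).
Newton–Raphson from ψ₁ = 0.64:
  ψ₁ = 0.640: g = 0.1542, g' = -0.920 → ψ₁ = 0.808
  ψ₁ = 0.808: g = -0.0190, g' = -1.200 → ψ₁ = 0.792
  ψ₁ = 0.792: g = -0.0003, g' = -1.158 → ψ₁ = 0.791
Converged at ψ₁ = 0.791.
Drum-1 compositions:
  acetone: x = 0.185, y = 0.500
  THF: x = 0.164, y = 0.327
  p-xylene: x = 0.651, y = 0.173
Drum-2 feed = drum-1 liquid: z₂ = (0.1845, 0.1640, 0.6515).
Drum 2:
Material balance + equilibrium reduce to Σ zᵢ(Kᵢ−1)/(1+ψ₂(Kᵢ−1)) = 0.
Feasibility: ΣzᵢKᵢ = 1.730, Σzᵢ/Kᵢ = 1.503 — both > 1, two phases present.
Newton iteration, ψ₂⁰ = 0.62:
  ψ₂ = 0.620: g = -0.1623, g' = -0.817 → ψ₂ = 0.421
  ψ₂ = 0.421: g = 0.0088, g' = -0.941 → ψ₂ = 0.431
Converged at ψ₂ = 0.431.
  acetone: x = 0.071, y = 0.334
  THF: x = 0.080, y = 0.275
  p-xylene: x = 0.849, y = 0.390

y_p-xylene (drum 2) = 0.390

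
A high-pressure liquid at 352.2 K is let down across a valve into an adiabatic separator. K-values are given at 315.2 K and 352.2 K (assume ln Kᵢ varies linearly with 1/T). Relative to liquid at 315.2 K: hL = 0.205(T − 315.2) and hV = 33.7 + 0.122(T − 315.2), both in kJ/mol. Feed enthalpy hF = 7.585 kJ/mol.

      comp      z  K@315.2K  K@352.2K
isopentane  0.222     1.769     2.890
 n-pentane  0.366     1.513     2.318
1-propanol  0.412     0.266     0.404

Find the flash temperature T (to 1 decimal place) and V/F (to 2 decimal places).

T = 318.5 K, V/F = 0.21

Adiabatic flash: solve Rachford–Rice at each trial T, then check hF = ψ·hV(T) + (1−ψ)·hL(T).
  T = 315.2 K: K = (1.769, 1.513, 0.266), RR gives ψ = 0.123, H_out = 4.157 kJ/mol
  T = 352.2 K: K = (2.890, 2.318, 0.404), RR gives ψ = 0.714, H_out = 29.440 kJ/mol
  T = 333.7 K: K = (2.292, 1.895, 0.332), RR gives ψ = 0.481, H_out = 19.266 kJ/mol
  T = 324.4 K: K = (2.020, 1.698, 0.298), RR gives ψ = 0.331, H_out = 12.774 kJ/mol
  T = 319.8 K: K = (1.892, 1.604, 0.282), RR gives ψ = 0.237, H_out = 8.850 kJ/mol
  T = 317.5 K: K = (1.830, 1.558, 0.274), RR gives ψ = 0.183, H_out = 6.620 kJ/mol
Linear interpolation between T = 317.5 (H_out = 6.620) and T = 319.8 (H_out = 8.850) on hF = 7.585 gives T ≈ 318.5 K, at which ψ = 0.21.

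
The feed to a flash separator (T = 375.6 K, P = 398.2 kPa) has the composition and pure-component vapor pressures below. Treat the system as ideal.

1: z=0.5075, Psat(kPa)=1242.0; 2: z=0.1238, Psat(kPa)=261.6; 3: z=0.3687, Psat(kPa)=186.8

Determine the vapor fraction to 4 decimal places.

Raoult's law: Kᵢ = Pᵢˢᵃᵗ/P = Pᵢˢᵃᵗ/398.2.
  K_1 = 1242.0/398.2 = 3.119036, K_2 = 261.6/398.2 = 0.656956, K_3 = 186.8/398.2 = 0.469111
Material balance + equilibrium reduce to Σ zᵢ(Kᵢ−1)/(1+ψ(Kᵢ−1)) = 0.
Check two-phase: ΣzᵢKᵢ = 1.8372 > 1 and Σzᵢ/Kᵢ = 1.1371 > 1, so g(0) = 0.8372 > 0 and g(1) = -0.1371 < 0.
Iterate (Newton) starting at ψ = 0.5:
  ψ = 0.5000: g = 0.20443, g' = -0.7511 → ψ = 0.7722
  ψ = 0.7722: g = 0.01842, g' = -0.6533 → ψ = 0.8004
  ψ = 0.8004: g = -0.00002, g' = -0.6554 → ψ = 0.8003
Converged at ψ = 0.8003.

ψ = 0.8003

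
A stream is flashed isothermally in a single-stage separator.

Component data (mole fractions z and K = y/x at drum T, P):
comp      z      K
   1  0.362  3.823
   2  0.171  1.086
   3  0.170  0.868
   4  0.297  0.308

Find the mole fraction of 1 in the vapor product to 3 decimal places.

Rachford–Rice: g(V/F) = Σ zᵢ(Kᵢ−1)/(1+V/F(Kᵢ−1)) = 0.
Feasibility: ΣzᵢKᵢ = 1.809, Σzᵢ/Kᵢ = 1.412 — both > 1, two phases present.
Newton iteration, V/F⁰ = 0.5:
  V/F = 0.500: g = 0.0996, g' = -0.833 → V/F = 0.620
  V/F = 0.620: g = 0.0015, g' = -0.822 → V/F = 0.621
Converged at V/F = 0.621.
Compositions from xᵢ = zᵢ/(1+V/F(Kᵢ−1)), yᵢ = Kᵢxᵢ:
  1: x = 0.131, y = 0.502
  2: x = 0.162, y = 0.176
  3: x = 0.185, y = 0.161
  4: x = 0.521, y = 0.160

y_1 = 0.502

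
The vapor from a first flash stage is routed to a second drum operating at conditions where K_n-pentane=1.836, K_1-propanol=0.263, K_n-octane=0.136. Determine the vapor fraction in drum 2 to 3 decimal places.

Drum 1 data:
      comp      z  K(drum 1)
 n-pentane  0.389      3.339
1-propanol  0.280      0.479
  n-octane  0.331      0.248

V/F (drum 2) = 0.592

Drum 1:
Newton iteration, ψ₁⁰ = 0.5:
  ψ₁ = 0.500: g = -0.1768, g' = -1.072 → ψ₁ = 0.335
  ψ₁ = 0.335: g = 0.0006, g' = -1.115 → ψ₁ = 0.336
Converged at ψ₁ = 0.336.
Drum-1 compositions:
  n-pentane: x = 0.218, y = 0.728
  1-propanol: x = 0.339, y = 0.163
  n-octane: x = 0.443, y = 0.110
Drum-2 feed = drum-1 vapor: z₂ = (0.7277, 0.1625, 0.1098).
Drum 2:
Material balance + equilibrium reduce to Σ zᵢ(Kᵢ−1)/(1+ψ₂(Kᵢ−1)) = 0.
g(0) = ΣzᵢKᵢ − 1 = 0.394 and g(1) = 1 − Σzᵢ/Kᵢ = -0.822, so a root lies in (0, 1).
Newton–Raphson from ψ₂ = 0.5:
  ψ₂ = 0.500: g = 0.0723, g' = -0.728 → ψ₂ = 0.599
  ψ₂ = 0.599: g = -0.0060, g' = -0.861 → ψ₂ = 0.592
Converged at ψ₂ = 0.592.
  n-pentane: x = 0.487, y = 0.894
  1-propanol: x = 0.288, y = 0.076
  n-octane: x = 0.225, y = 0.031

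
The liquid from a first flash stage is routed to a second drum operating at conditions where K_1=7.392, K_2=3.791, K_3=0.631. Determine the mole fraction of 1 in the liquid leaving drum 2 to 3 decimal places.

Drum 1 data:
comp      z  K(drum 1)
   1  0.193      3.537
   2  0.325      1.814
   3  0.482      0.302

Drum 1:
Rachford–Rice: g(ψ₁) = Σ zᵢ(Kᵢ−1)/(1+ψ₁(Kᵢ−1)) = 0.
Feasibility: ΣzᵢKᵢ = 1.418, Σzᵢ/Kᵢ = 1.830 — both > 1, two phases present.
Newton–Raphson from ψ₁ = 0.5:
  ψ₁ = 0.500: g = -0.1129, g' = -0.904 → ψ₁ = 0.375
  ψ₁ = 0.375: g = -0.0022, g' = -0.883 → ψ₁ = 0.373
Converged at ψ₁ = 0.373.
Drum-1 compositions:
  1: x = 0.099, y = 0.351
  2: x = 0.249, y = 0.452
  3: x = 0.651, y = 0.197
Drum-2 feed = drum-1 liquid: z₂ = (0.0992, 0.2494, 0.6514).
Drum 2:
Material balance + equilibrium reduce to Σ zᵢ(Kᵢ−1)/(1+ψ₂(Kᵢ−1)) = 0.
Check two-phase: ΣzᵢKᵢ = 2.090 > 1 and Σzᵢ/Kᵢ = 1.112 > 1, so g(0) = 1.090 > 0 and g(1) = -0.112 < 0.
Newton–Raphson from ψ₂ = 0.5:
  ψ₂ = 0.500: g = 0.1469, g' = -0.702 → ψ₂ = 0.709
  ψ₂ = 0.709: g = 0.0226, g' = -0.514 → ψ₂ = 0.753
  ψ₂ = 0.753: g = 0.0005, g' = -0.492 → ψ₂ = 0.754
Converged at ψ₂ = 0.754.
  1: x = 0.017, y = 0.126
  2: x = 0.080, y = 0.304
  3: x = 0.903, y = 0.570

x_1 (drum 2) = 0.017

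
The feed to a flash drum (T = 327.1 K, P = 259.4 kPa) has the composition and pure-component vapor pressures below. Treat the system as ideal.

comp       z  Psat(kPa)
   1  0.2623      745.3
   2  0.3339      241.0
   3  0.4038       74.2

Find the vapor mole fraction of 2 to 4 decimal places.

y_2 = 0.3146

Raoult's law: Kᵢ = Pᵢˢᵃᵗ/P = Pᵢˢᵃᵗ/259.4.
  K_1 = 745.3/259.4 = 2.873169, K_2 = 241.0/259.4 = 0.929067, K_3 = 74.2/259.4 = 0.286045
Rachford–Rice: g(V/F) = Σ zᵢ(Kᵢ−1)/(1+V/F(Kᵢ−1)) = 0.
g(0) = ΣzᵢKᵢ − 1 = 0.1794 and g(1) = 1 − Σzᵢ/Kᵢ = -0.8624, so a root lies in (0, 1).
Newton–Raphson from V/F = 0.68:
  V/F = 0.6800: g = -0.36913, g' = -0.9574 → V/F = 0.2945
  V/F = 0.2945: g = -0.07256, g' = -0.7141 → V/F = 0.1928
  V/F = 0.1928: g = 0.00261, g' = -0.7752 → V/F = 0.1962
Converged at V/F = 0.1962.
Compositions from xᵢ = zᵢ/(1+V/F(Kᵢ−1)), yᵢ = Kᵢxᵢ:
  1: x = 0.1918, y = 0.5511
  2: x = 0.3386, y = 0.3146
  3: x = 0.4696, y = 0.1343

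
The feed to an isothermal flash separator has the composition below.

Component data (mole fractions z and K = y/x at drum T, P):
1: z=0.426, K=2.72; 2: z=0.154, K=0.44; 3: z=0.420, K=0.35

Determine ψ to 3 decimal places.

ψ = 0.346

Let ψ = V/F and solve Σ zᵢ(Kᵢ−1)/(1+ψ(Kᵢ−1)) = 0.
g(0) = ΣzᵢKᵢ − 1 = 0.373 and g(1) = 1 − Σzᵢ/Kᵢ = -0.707, so a root lies in (0, 1).
Newton iteration, ψ⁰ = 0.64:
  ψ = 0.640: g = -0.2531, g' = -0.923 → ψ = 0.366
  ψ = 0.366: g = -0.0169, g' = -0.857 → ψ = 0.346
Converged at ψ = 0.346.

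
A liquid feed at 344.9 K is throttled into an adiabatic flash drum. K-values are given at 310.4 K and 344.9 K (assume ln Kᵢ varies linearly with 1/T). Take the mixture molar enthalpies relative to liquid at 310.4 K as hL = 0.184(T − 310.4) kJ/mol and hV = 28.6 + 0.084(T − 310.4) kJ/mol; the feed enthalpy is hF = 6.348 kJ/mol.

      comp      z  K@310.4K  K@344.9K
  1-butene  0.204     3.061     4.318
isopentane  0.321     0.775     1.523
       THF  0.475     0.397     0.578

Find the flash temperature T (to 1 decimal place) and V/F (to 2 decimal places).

T = 317.6 K, V/F = 0.18

Adiabatic flash: solve Rachford–Rice at each trial T, then check hF = ψ·hV(T) + (1−ψ)·hL(T).
  T = 310.4 K: K = (3.061, 0.775, 0.397), RR gives ψ = 0.064, H_out = 1.838 kJ/mol
  T = 344.9 K: K = (4.318, 1.523, 0.578), RR gives ψ = 0.802, H_out = 26.528 kJ/mol
  T = 327.6 K: K = (3.667, 1.105, 0.484), RR gives ψ = 0.375, H_out = 13.251 kJ/mol
  T = 319.0 K: K = (3.358, 0.930, 0.439), RR gives ψ = 0.206, H_out = 7.290 kJ/mol
  T = 314.7 K: K = (3.208, 0.850, 0.418), RR gives ψ = 0.132, H_out = 4.515 kJ/mol
  T = 316.9 K: K = (3.285, 0.890, 0.429), RR gives ψ = 0.169, H_out = 5.920 kJ/mol
Linear interpolation between T = 316.9 (H_out = 5.920) and T = 319.0 (H_out = 7.290) on hF = 6.348 gives T ≈ 317.6 K, at which ψ = 0.18.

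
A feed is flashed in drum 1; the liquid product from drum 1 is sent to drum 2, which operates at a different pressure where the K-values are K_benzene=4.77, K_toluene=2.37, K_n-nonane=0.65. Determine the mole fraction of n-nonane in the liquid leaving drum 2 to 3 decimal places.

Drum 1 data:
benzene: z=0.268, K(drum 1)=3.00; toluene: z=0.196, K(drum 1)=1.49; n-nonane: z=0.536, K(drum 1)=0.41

x_n-nonane (drum 2) = 0.862

Drum 1:
Rachford–Rice: g(ψ₁) = Σ zᵢ(Kᵢ−1)/(1+ψ₁(Kᵢ−1)) = 0.
Check two-phase: ΣzᵢKᵢ = 1.316 > 1 and Σzᵢ/Kᵢ = 1.528 > 1, so g(0) = 0.316 > 0 and g(1) = -0.528 < 0.
Newton–Raphson from ψ₁ = 0.3:
  ψ₁ = 0.300: g = 0.0345, g' = -0.730 → ψ₁ = 0.347
  ψ₁ = 0.347: g = 0.0007, g' = -0.703 → ψ₁ = 0.348
Converged at ψ₁ = 0.348.
Drum-1 compositions:
  benzene: x = 0.158, y = 0.474
  toluene: x = 0.167, y = 0.249
  n-nonane: x = 0.675, y = 0.277
Drum-2 feed = drum-1 liquid: z₂ = (0.1580, 0.1674, 0.6746).
Drum 2:
Let ψ₂ = V/F and solve Σ zᵢ(Kᵢ−1)/(1+ψ₂(Kᵢ−1)) = 0.
g(0) = ΣzᵢKᵢ − 1 = 0.589 and g(1) = 1 − Σzᵢ/Kᵢ = -0.142, so a root lies in (0, 1).
Iterate (Newton) starting at ψ₂ = 0.61:
  ψ₂ = 0.610: g = 0.0053, g' = -0.433 → ψ₂ = 0.622
Converged at ψ₂ = 0.622.
  benzene: x = 0.047, y = 0.225
  toluene: x = 0.090, y = 0.214
  n-nonane: x = 0.862, y = 0.561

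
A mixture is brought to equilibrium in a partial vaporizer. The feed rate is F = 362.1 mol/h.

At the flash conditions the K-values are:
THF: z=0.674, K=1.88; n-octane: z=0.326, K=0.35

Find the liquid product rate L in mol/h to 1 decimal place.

Newton–Raphson from β = 0.32:
  β = 0.320: g = 0.1952, g' = -0.537 → β = 0.683
  β = 0.683: g = -0.0108, g' = -0.649 → β = 0.667
  β = 0.667: g = -0.0001, g' = -0.636 → β = 0.666
Converged at β = 0.666.
Then V = β·F = 0.6665·362.1 = 241.3 mol/h and L = F − V = 120.8 mol/h.

L = 120.8 mol/h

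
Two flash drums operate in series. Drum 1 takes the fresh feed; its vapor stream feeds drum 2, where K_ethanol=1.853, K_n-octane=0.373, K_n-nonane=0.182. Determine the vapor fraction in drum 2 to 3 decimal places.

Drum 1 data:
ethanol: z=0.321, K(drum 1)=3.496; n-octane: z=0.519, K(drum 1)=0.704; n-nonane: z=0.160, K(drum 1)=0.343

Drum 1:
Material balance + equilibrium reduce to Σ zᵢ(Kᵢ−1)/(1+ψ₁(Kᵢ−1)) = 0.
Feasibility: ΣzᵢKᵢ = 1.542, Σzᵢ/Kᵢ = 1.296 — both > 1, two phases present.
Newton iteration, ψ₁⁰ = 0.6:
  ψ₁ = 0.600: g = -0.0395, g' = -0.576 → ψ₁ = 0.531
  ψ₁ = 0.531: g = 0.0006, g' = -0.597 → ψ₁ = 0.532
Converged at ψ₁ = 0.532.
Drum-1 compositions:
  ethanol: x = 0.138, y = 0.482
  n-octane: x = 0.616, y = 0.434
  n-nonane: x = 0.246, y = 0.084
Drum-2 feed = drum-1 vapor: z₂ = (0.4819, 0.4337, 0.0844).
Drum 2:
Let ψ₂ = V/F and solve Σ zᵢ(Kᵢ−1)/(1+ψ₂(Kᵢ−1)) = 0.
Feasibility: ΣzᵢKᵢ = 1.070, Σzᵢ/Kᵢ = 1.887 — both > 1, two phases present.
Newton–Raphson from ψ₂ = 0.41:
  ψ₂ = 0.410: g = -0.1654, g' = -0.629 → ψ₂ = 0.147
  ψ₂ = 0.147: g = -0.0129, g' = -0.557 → ψ₂ = 0.124
Converged at ψ₂ = 0.124.
  ethanol: x = 0.436, y = 0.807
  n-octane: x = 0.470, y = 0.175
  n-nonane: x = 0.094, y = 0.017

V/F (drum 2) = 0.124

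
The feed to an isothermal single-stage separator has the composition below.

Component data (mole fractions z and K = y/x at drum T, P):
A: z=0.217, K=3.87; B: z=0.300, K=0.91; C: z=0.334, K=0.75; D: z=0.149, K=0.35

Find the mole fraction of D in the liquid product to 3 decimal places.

Material balance + equilibrium reduce to Σ zᵢ(Kᵢ−1)/(1+V/F(Kᵢ−1)) = 0.
Feasibility: ΣzᵢKᵢ = 1.415, Σzᵢ/Kᵢ = 1.257 — both > 1, two phases present.
Iterate (Newton) starting at V/F = 0.5:
  V/F = 0.500: g = -0.0114, g' = -0.470 → V/F = 0.476
Converged at V/F = 0.476.
Compositions from xᵢ = zᵢ/(1+V/F(Kᵢ−1)), yᵢ = Kᵢxᵢ:
  A: x = 0.092, y = 0.355
  B: x = 0.313, y = 0.285
  C: x = 0.379, y = 0.284
  D: x = 0.216, y = 0.076

x_D = 0.216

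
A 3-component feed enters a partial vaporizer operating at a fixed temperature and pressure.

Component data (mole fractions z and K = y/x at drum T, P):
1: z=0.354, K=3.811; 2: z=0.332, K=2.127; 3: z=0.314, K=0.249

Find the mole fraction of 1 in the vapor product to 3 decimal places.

y_1 = 0.439

Material balance + equilibrium reduce to Σ zᵢ(Kᵢ−1)/(1+ψ(Kᵢ−1)) = 0.
g(0) = ΣzᵢKᵢ − 1 = 1.133 and g(1) = 1 − Σzᵢ/Kᵢ = -0.510, so a root lies in (0, 1).
Newton–Raphson from ψ = 0.56:
  ψ = 0.560: g = 0.2090, g' = -1.108 → ψ = 0.749
  ψ = 0.749: g = -0.0151, g' = -1.338 → ψ = 0.737
Converged at ψ = 0.737.
Compositions from xᵢ = zᵢ/(1+ψ(Kᵢ−1)), yᵢ = Kᵢxᵢ:
  1: x = 0.115, y = 0.439
  2: x = 0.181, y = 0.386
  3: x = 0.703, y = 0.175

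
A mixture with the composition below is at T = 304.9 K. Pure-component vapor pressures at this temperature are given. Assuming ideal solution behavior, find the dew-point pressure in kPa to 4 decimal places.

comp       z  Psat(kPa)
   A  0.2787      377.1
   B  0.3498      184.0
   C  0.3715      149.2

At the dew point ψ → 1, so Σzᵢ/Kᵢ = 1 with Kᵢ = Pᵢˢᵃᵗ/P ⇒ 1/P = Σzᵢ/Pᵢˢᵃᵗ.
1/P = 0.2787/377.1 + 0.3498/184.0 + 0.3715/149.2 = 0.0051301 ⇒ P = 194.9282 kPa

Pdew = 194.9282 kPa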